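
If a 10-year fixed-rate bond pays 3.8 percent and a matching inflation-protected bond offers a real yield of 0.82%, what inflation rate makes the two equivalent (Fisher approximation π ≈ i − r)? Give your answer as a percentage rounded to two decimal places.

2.98%

π ≈ i − r = 3.8% − 0.82% → 2.98%.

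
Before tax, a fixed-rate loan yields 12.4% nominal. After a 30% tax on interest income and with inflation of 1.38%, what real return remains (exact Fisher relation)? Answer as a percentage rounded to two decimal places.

After-tax nominal return = 12.4% × (1 − 0.3) = 8.6800%.
1 + r = 1.08680 / 1.01380 = 1.072006
After-tax real rate = 1.072006 − 1 → 7.20%.

7.20%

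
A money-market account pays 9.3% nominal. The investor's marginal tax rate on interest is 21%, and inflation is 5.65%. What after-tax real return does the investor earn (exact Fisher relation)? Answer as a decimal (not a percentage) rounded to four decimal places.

0.0161

After-tax nominal return = 9.3% × (1 − 0.21) = 7.3470%.
1 + r = 1.07347 / 1.05650 = 1.016062
After-tax real rate = 1.016062 − 1 → 0.0161.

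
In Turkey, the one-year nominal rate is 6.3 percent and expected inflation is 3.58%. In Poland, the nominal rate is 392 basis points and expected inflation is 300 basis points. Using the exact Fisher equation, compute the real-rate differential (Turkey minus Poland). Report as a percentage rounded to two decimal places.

1.73%

Turkey: (1 + 0.0630)/(1 + 0.0358) − 1 = 2.6260%
Poland: (1 + 0.0392)/(1 + 0.0300) − 1 = 0.8932%
Differential = 2.6260% − 0.8932% = 1.7328% → 1.73%.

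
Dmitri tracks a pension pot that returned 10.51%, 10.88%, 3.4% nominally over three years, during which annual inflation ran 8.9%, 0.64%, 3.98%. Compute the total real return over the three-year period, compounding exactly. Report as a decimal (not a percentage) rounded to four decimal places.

0.1118

Compound the nominal returns: 1.1051 × 1.1088 × 1.0340 = 1.266996.
Compound inflation: 1.0890 × 1.0064 × 1.0398 = 1.139589.
Deflate: 1.266996 / 1.139589 = 1.111801.
Total real return = 1.111801 − 1 → 0.1118.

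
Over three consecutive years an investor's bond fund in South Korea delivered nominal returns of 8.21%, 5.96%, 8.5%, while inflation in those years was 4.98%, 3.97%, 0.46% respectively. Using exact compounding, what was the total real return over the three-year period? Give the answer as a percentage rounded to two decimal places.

13.46%

Nominal growth factor = 1.0821 × 1.0596 × 1.0850 = 1.244054
Price-level growth factor = 1.0498 × 1.0397 × 1.0046 = 1.096498
Real growth factor = 1.244054 / 1.096498 = 1.134570
Total real return = 1.134570 − 1 → 13.46%.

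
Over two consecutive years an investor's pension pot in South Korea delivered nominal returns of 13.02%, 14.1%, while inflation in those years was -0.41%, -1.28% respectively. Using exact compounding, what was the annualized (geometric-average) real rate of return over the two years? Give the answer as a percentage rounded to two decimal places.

Compound the nominal returns: 1.1302 × 1.1410 = 1.28955820.
Compound inflation: 0.9959 × 0.9872 = 0.98315248.
Deflate: 1.28955820 / 0.98315248 = 1.31165636.
Annualized real rate = 1.31165636^(1/2) − 1 = 14.5276% → 14.53%.

14.53%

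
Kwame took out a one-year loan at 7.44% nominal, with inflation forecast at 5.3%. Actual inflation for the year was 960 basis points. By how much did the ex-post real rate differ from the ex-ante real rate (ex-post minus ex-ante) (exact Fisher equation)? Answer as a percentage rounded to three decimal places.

Ex-ante: (1 + 0.0744)/(1 + 0.0530) − 1 = 2.0323%
Ex-post: (1 + 0.0744)/(1 + 0.0960) − 1 = -1.9708%
Difference (ex-post − ex-ante) = -4.0031% → -4.003%.

-4.003%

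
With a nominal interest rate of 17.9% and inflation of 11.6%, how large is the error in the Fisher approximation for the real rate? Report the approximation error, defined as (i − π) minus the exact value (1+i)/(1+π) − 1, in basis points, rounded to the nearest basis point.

65 basis points

Approximate: r ≈ 17.900% − 11.600% = 6.3000%
Exact: (1 + 0.1790)/(1 + 0.1160) − 1 = 5.6452%
Error = 6.3000% − 5.6452% = 0.6548% → 65 basis points.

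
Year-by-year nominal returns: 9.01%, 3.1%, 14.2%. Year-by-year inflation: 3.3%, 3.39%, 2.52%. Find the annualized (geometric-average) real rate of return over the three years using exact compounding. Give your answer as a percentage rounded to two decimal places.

5.44%

Nominal growth factor = 1.0901 × 1.0310 × 1.1420 = 1.28348592
Price-level growth factor = 1.0330 × 1.0339 × 1.0252 = 1.09493277
Real growth factor = 1.28348592 / 1.09493277 = 1.17220523
Annualized real rate = 1.17220523^(1/3) − 1 = 5.4390% → 5.44%.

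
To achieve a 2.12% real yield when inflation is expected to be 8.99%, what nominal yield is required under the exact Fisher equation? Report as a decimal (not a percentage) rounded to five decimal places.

(1 + i) = (1 + r)(1 + π) = 1.02120 × 1.08990 = 1.11300588
i = 1.11300588 − 1, so the required nominal rate is 0.11301.

0.11301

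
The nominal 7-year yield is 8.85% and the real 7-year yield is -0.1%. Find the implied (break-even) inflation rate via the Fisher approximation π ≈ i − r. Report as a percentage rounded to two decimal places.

8.95%

π ≈ i − r = 8.85% − (-0.1%) → 8.95%.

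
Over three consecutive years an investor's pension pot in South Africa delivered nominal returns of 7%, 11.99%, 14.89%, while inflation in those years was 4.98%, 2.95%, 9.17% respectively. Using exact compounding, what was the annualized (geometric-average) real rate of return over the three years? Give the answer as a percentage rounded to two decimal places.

Compound the nominal returns: 1.0700 × 1.1199 × 1.1489 = 1.37671883.
Compound inflation: 1.0498 × 1.0295 × 1.0917 = 1.17987563.
Deflate: 1.37671883 / 1.17987563 = 1.16683386.
Annualized real rate = 1.16683386^(1/3) − 1 = 5.2777% → 5.28%.

5.28%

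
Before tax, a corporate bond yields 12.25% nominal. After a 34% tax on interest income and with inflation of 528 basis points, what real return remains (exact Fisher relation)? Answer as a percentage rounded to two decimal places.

2.66%

After-tax nominal return = 12.25% × (1 − 0.34) = 8.0850%.
1 + r = 1.08085 / 1.05280 = 1.026643
After-tax real rate = 1.026643 − 1 → 2.66%.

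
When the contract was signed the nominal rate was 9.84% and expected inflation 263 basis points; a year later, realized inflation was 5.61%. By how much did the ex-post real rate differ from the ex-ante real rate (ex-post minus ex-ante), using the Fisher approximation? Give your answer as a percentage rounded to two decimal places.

-2.98%

Ex-ante: 9.84% − 2.63% = 7.210%
Ex-post: 9.84% − 5.61% = 4.230%
Difference (ex-post − ex-ante) = -2.9800% → -2.98%.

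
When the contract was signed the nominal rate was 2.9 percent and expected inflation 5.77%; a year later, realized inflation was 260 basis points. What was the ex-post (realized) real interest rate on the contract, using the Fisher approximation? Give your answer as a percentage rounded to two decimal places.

0.30%

Ex-post: 2.9% − 2.6% = 0.300%
So the realized real rate is 0.30%.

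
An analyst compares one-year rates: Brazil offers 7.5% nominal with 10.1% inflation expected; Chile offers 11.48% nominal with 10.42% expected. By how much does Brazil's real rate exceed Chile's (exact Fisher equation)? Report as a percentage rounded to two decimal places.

-3.32%

Brazil: (1 + 0.0750)/(1 + 0.1010) − 1 = -2.3615%
Chile: (1 + 0.1148)/(1 + 0.1042) − 1 = 0.9600%
Differential = -2.3615% − 0.9600% = -3.3215% → -3.32%.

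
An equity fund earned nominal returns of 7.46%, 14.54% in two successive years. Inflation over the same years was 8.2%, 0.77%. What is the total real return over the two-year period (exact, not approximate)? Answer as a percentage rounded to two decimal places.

12.89%

Compound the nominal returns: 1.0746 × 1.1454 = 1.230847.
Compound inflation: 1.0820 × 1.0077 = 1.090331.
Deflate: 1.230847 / 1.090331 = 1.128874.
Total real return = 1.128874 − 1 → 12.89%.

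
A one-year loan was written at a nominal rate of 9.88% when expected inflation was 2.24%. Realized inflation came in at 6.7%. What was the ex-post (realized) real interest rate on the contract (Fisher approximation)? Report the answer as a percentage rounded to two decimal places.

Ex-post: 9.88% − 6.7% = 3.180%
So the realized real rate is 3.18%.

3.18%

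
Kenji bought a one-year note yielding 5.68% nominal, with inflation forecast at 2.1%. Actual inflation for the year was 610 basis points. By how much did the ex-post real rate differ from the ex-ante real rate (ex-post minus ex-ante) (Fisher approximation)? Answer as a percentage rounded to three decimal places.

Ex-ante: 5.68% − 2.1% = 3.580%
Ex-post: 5.68% − 6.1% = -0.420%
Difference (ex-post − ex-ante) = -4.0000% → -4.000%.

-4.000%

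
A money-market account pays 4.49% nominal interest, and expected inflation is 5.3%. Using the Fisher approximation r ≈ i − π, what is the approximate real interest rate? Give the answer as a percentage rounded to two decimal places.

-0.81%

r ≈ i − π = 4.49% − 5.3% = -0.81%.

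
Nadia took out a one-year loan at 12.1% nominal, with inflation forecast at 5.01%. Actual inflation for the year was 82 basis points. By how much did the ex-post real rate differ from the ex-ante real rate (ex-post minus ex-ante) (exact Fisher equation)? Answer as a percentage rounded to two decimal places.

4.44%

Ex-ante: (1 + 0.1210)/(1 + 0.0501) − 1 = 6.7517%
Ex-post: (1 + 0.1210)/(1 + 0.0082) − 1 = 11.1883%
Difference (ex-post − ex-ante) = 4.4365% → 4.44%.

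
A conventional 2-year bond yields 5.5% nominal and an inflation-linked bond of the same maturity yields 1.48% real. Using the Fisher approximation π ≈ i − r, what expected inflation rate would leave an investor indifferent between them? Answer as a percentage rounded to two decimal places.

4.02%

π ≈ i − r = 5.5% − 1.48% → 4.02%.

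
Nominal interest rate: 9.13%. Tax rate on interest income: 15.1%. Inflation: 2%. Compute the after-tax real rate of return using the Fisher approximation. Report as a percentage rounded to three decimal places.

5.751%

After-tax nominal return = 9.13% × (1 − 0.151) = 7.75137%.
r ≈ 7.75137% − 2% → 5.751%.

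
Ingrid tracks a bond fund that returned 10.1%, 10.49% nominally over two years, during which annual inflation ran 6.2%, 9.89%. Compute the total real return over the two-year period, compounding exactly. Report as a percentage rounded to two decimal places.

4.24%

Nominal growth factor = 1.1010 × 1.1049 = 1.216495
Price-level growth factor = 1.0620 × 1.0989 = 1.167032
Real growth factor = 1.216495 / 1.167032 = 1.042384
Total real return = 1.042384 − 1 → 4.24%.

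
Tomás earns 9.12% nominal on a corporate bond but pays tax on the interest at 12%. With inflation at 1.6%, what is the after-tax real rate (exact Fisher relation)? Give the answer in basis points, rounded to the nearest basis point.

After-tax nominal return = 9.12% × (1 − 0.12) = 8.0256%.
1 + r = 1.080256 / 1.01600 = 1.063244
After-tax real rate = 1.063244 − 1 → 632 basis points.

632 basis points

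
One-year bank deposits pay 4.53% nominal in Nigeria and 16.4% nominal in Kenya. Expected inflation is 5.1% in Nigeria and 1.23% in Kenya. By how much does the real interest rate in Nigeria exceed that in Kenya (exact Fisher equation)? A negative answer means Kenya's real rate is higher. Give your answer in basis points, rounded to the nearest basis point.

Nigeria: (1 + 0.0453)/(1 + 0.0510) − 1 = -0.5423%
Kenya: (1 + 0.1640)/(1 + 0.0123) − 1 = 14.9857%
Differential = -0.5423% − 14.9857% = -15.5280% → -1553 basis points.

-1553 basis points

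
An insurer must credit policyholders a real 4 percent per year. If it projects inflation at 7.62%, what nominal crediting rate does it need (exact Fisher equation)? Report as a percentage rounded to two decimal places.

11.92%

(1 + i) = (1 + r)(1 + π) = 1.04000 × 1.07620 = 1.119248
i = 1.119248 − 1, so the required nominal rate is 11.92%.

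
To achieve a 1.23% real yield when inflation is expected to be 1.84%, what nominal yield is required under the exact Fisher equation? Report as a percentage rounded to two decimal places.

(1 + i) = (1 + r)(1 + π) = 1.01230 × 1.01840 = 1.03092632
i = 1.03092632 − 1, so the required nominal rate is 3.09%.

3.09%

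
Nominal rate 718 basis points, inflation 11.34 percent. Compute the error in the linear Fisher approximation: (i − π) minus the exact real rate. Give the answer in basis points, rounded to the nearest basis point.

-42 basis points

Approximate: r ≈ 7.180% − 11.340% = -4.1600%
Exact: (1 + 0.0718)/(1 + 0.1134) − 1 = -3.7363%
Error = -4.1600% − (-3.7363%) = -0.4237% → -42 basis points.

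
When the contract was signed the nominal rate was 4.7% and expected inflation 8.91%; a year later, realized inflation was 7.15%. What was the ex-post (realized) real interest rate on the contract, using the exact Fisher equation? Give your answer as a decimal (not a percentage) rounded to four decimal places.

Ex-post: (1 + 0.0470)/(1 + 0.0715) − 1 = -2.2865%
So the realized real rate is -0.0229.

-0.0229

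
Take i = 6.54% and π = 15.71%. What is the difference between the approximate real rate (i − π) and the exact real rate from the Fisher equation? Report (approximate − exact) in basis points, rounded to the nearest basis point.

-125 basis points

Approximate: r ≈ 6.540% − 15.710% = -9.1700%
Exact: (1 + 0.0654)/(1 + 0.1571) − 1 = -7.92498%
Error = -9.1700% − (-7.92498%) = -1.24502% → -125 basis points.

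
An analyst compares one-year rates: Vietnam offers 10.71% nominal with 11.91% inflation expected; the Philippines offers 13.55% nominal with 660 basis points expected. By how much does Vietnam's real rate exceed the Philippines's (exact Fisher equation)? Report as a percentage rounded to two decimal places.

Vietnam: (1 + 0.1071)/(1 + 0.1191) − 1 = -1.0723%
The Philippines: (1 + 0.1355)/(1 + 0.0660) − 1 = 6.5197%
Differential = -1.0723% − 6.5197% = -7.5920% → -7.59%.

-7.59%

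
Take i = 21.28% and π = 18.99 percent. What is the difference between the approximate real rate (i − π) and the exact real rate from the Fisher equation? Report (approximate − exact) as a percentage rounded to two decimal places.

Approximate: r ≈ 21.280% − 18.990% = 2.2900%
Exact: (1 + 0.2128)/(1 + 0.1899) − 1 = 1.9245%
Error = 2.2900% − 1.9245% = 0.3655% → 0.37%.

0.37%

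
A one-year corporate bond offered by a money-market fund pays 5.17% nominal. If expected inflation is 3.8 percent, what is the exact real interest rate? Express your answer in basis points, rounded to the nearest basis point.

132 basis points

1 + r = 1.05170 / 1.03800 = 1.013198
r = 1.013198 − 1 = 1.3198%, i.e. 132 basis points.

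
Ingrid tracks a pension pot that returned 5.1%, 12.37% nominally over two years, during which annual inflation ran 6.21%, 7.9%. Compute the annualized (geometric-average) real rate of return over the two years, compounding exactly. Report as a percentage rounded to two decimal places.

Compound the nominal returns: 1.0510 × 1.1237 = 1.18100870.
Compound inflation: 1.0621 × 1.0790 = 1.14600590.
Deflate: 1.18100870 / 1.14600590 = 1.03054330.
Annualized real rate = 1.03054330^(1/2) − 1 = 1.5157% → 1.52%.

1.52%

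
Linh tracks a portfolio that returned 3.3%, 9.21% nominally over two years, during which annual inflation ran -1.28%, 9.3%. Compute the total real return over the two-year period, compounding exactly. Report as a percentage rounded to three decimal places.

Nominal growth factor = 1.0330 × 1.0921 = 1.128139
Price-level growth factor = 0.9872 × 1.0930 = 1.079010
Real growth factor = 1.128139 / 1.079010 = 1.045532
Total real return = 1.045532 − 1 → 4.553%.

4.553%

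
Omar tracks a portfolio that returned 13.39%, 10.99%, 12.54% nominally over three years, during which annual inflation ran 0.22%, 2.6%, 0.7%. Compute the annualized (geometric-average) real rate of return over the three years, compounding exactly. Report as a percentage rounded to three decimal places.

Compound the nominal returns: 1.1339 × 1.1099 × 1.1254 = 1.41633347.
Compound inflation: 1.0022 × 1.0260 × 1.0070 = 1.03545500.
Deflate: 1.41633347 / 1.03545500 = 1.36783681.
Annualized real rate = 1.36783681^(1/3) − 1 = 11.0056% → 11.006%.

11.006%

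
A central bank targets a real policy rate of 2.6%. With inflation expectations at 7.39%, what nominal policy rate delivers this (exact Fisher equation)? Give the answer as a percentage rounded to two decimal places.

(1 + i) = (1 + r)(1 + π) = 1.02600 × 1.07390 = 1.1018214
i = 1.1018214 − 1, so the required nominal rate is 10.18%.

10.18%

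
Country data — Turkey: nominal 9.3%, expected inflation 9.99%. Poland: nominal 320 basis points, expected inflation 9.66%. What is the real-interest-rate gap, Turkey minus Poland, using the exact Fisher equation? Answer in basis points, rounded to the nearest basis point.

526 basis points

Turkey: (1 + 0.0930)/(1 + 0.0999) − 1 = -0.6273%
Poland: (1 + 0.0320)/(1 + 0.0966) − 1 = -5.8909%
Differential = -0.6273% − (-5.8909%) = 5.2636% → 526 basis points.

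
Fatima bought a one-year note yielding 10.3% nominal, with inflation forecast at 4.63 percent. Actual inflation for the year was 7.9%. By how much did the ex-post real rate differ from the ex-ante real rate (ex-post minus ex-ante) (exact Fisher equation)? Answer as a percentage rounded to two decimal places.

Ex-ante: (1 + 0.1030)/(1 + 0.0463) − 1 = 5.4191%
Ex-post: (1 + 0.1030)/(1 + 0.0790) − 1 = 2.2243%
Difference (ex-post − ex-ante) = -3.1948% → -3.19%.

-3.19%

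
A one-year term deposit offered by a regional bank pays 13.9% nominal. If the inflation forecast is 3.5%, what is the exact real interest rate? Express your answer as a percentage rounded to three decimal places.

By the Fisher equation, 1 + r = (1 + i)/(1 + π).
1 + r = 1.13900 / 1.03500 = 1.100483
r = 1.100483 − 1 = 10.0483%, i.e. 10.048%.

10.048%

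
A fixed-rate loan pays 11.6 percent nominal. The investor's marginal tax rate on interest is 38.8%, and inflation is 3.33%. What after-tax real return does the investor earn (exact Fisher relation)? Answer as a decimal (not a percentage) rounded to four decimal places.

After-tax nominal return = 11.6% × (1 − 0.388) = 7.0992%.
1 + r = 1.070992 / 1.03330 = 1.036477
After-tax real rate = 1.036477 − 1 → 0.0365.

0.0365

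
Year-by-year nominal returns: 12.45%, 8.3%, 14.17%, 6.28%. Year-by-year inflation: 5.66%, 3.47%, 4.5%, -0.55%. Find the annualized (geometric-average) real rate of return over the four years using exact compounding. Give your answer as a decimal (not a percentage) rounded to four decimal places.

0.0679

Nominal growth factor = 1.1245 × 1.0830 × 1.1417 × 1.0628 = 1.47771766
Price-level growth factor = 1.0566 × 1.0347 × 1.0450 × 0.9945 = 1.13617737
Real growth factor = 1.47771766 / 1.13617737 = 1.30060473
Annualized real rate = 1.30060473^(1/4) − 1 = 6.7914% → 0.0679.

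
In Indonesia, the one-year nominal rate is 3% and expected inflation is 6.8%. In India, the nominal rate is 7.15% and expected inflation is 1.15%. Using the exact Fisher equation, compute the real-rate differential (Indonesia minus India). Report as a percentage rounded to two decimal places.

Indonesia: (1 + 0.0300)/(1 + 0.0680) − 1 = -3.5581%
India: (1 + 0.0715)/(1 + 0.0115) − 1 = 5.9318%
Differential = -3.5581% − 5.9318% = -9.4898% → -9.49%.

-9.49%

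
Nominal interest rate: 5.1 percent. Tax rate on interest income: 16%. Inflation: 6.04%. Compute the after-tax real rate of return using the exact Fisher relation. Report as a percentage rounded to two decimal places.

-1.66%

After-tax nominal return = 5.1% × (1 − 0.16) = 4.2840%.
1 + r = 1.04284 / 1.06040 = 0.983440
After-tax real rate = 0.983440 − 1 → -1.66%.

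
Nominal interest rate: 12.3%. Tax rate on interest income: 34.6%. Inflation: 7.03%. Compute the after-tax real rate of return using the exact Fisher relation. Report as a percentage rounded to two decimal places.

After-tax nominal return = 12.3% × (1 − 0.346) = 8.0442%.
1 + r = 1.080442 / 1.07030 = 1.009476
After-tax real rate = 1.009476 − 1 → 0.95%.

0.95%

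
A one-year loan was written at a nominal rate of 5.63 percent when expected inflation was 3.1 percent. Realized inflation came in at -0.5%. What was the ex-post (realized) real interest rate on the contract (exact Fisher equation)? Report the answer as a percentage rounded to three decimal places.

6.161%

Ex-post: (1 + 0.0563)/(1 − 0.0050) − 1 = 6.1608%
So the realized real rate is 6.161%.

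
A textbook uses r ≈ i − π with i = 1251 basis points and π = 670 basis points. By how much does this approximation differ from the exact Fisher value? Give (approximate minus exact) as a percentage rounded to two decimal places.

0.36%

Approximate: r ≈ 12.510% − 6.700% = 5.8100%
Exact: (1 + 0.1251)/(1 + 0.0670) − 1 = 5.4452%
Error = 5.8100% − 5.4452% = 0.3648% → 0.36%.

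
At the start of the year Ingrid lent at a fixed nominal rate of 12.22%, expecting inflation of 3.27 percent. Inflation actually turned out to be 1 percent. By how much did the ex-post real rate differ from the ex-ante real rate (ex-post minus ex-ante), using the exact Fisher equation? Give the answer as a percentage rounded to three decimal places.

Ex-ante: (1 + 0.1222)/(1 + 0.0327) − 1 = 8.6666%
Ex-post: (1 + 0.1222)/(1 + 0.0100) − 1 = 11.1089%
Difference (ex-post − ex-ante) = 2.4423% → 2.442%.

2.442%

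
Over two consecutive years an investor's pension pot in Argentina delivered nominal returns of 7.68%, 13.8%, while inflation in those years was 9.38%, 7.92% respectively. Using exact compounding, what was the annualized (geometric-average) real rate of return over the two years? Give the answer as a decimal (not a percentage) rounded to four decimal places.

0.0189

Compound the nominal returns: 1.0768 × 1.1380 = 1.22539840.
Compound inflation: 1.0938 × 1.0792 = 1.18042896.
Deflate: 1.22539840 / 1.18042896 = 1.03809585.
Annualized real rate = 1.03809585^(1/2) − 1 = 1.8870% → 0.0189.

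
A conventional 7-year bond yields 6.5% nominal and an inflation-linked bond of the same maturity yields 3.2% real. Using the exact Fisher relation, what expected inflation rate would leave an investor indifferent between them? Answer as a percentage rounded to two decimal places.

(1 + π) = (1 + i)/(1 + r) = 1.06500 / 1.03200 = 1.031977
Break-even inflation = 1.031977 − 1 → 3.20%.

3.20%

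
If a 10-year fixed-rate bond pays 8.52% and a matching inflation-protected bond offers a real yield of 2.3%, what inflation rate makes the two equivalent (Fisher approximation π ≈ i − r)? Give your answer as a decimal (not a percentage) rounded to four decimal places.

π ≈ i − r = 8.52% − 2.3% → 0.0622.

0.0622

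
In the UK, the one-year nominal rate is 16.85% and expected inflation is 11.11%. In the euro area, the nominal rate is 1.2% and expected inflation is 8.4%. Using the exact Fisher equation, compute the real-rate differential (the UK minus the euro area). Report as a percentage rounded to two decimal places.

11.81%

The UK: (1 + 0.1685)/(1 + 0.1111) − 1 = 5.1661%
The euro area: (1 + 0.0120)/(1 + 0.0840) − 1 = -6.6421%
Differential = 5.1661% − (-6.6421%) = 11.8081% → 11.81%.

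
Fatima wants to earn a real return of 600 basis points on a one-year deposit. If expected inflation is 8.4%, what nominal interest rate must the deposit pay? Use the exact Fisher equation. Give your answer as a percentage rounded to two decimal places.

14.90%

(1 + i) = (1 + r)(1 + π) = 1.06000 × 1.08400 = 1.14904
i = 1.14904 − 1, so the required nominal rate is 14.90%.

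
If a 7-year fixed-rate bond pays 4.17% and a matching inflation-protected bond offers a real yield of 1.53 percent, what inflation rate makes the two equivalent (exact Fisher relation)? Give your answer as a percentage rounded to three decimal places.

2.600%

(1 + π) = (1 + i)/(1 + r) = 1.04170 / 1.01530 = 1.026002
Break-even inflation = 1.026002 − 1 → 2.600%.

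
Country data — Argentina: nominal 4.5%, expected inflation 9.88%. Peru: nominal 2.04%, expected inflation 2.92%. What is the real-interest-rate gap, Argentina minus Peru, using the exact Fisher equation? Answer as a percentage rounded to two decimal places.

Argentina: (1 + 0.0450)/(1 + 0.0988) − 1 = -4.8963%
Peru: (1 + 0.0204)/(1 + 0.0292) − 1 = -0.8550%
Differential = -4.8963% − (-0.8550%) = -4.0412% → -4.04%.

-4.04%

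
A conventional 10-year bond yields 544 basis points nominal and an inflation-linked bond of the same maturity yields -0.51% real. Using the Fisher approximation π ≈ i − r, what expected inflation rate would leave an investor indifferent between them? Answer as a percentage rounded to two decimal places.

π ≈ i − r = 5.44% − (-0.51%) → 5.95%.

5.95%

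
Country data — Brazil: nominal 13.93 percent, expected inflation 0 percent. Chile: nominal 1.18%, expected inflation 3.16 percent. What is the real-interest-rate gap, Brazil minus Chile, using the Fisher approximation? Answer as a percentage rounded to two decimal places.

15.91%

Brazil: 13.93% − 0% = 13.930%
Chile: 1.18% − 3.16% = -1.980%
Differential = 15.910% → 15.91%.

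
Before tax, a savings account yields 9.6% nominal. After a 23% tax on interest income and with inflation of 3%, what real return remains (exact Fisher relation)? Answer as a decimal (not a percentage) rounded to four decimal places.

After-tax nominal return = 9.6% × (1 − 0.23) = 7.3920%.
1 + r = 1.07392 / 1.03000 = 1.042641
After-tax real rate = 1.042641 − 1 → 0.0426.

0.0426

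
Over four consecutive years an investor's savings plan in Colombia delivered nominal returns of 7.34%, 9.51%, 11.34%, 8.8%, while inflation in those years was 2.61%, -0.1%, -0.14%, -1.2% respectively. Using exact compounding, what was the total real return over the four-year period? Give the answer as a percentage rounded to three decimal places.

Compound the nominal returns: 1.0734 × 1.0951 × 1.1134 × 1.0880 = 1.4239524.
Compound inflation: 1.0261 × 0.9990 × 0.9986 × 0.9880 = 1.0113551.
Deflate: 1.4239524 / 1.0113551 = 1.4079648.
Total real return = 1.4079648 − 1 → 40.796%.

40.796%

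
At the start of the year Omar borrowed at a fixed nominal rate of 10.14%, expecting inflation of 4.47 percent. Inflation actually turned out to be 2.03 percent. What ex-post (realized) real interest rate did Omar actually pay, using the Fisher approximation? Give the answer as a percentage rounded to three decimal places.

8.110%

Ex-post: 10.14% − 2.03% = 8.110%
So the realized real rate is 8.110%.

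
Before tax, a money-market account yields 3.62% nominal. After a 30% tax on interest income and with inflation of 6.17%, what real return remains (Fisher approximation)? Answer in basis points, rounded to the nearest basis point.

After-tax nominal return = 3.62% × (1 − 0.3) = 2.5340%.
r ≈ 2.5340% − 6.17% → -364 basis points.

-364 basis points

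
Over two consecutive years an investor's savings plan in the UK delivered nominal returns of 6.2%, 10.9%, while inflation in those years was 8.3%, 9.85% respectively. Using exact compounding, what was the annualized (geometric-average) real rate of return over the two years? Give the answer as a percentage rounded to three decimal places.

-0.502%

Compound the nominal returns: 1.0620 × 1.1090 = 1.17775800.
Compound inflation: 1.0830 × 1.0985 = 1.18967550.
Deflate: 1.17775800 / 1.18967550 = 0.98998256.
Annualized real rate = 0.98998256^(1/2) − 1 = -0.5021% → -0.502%.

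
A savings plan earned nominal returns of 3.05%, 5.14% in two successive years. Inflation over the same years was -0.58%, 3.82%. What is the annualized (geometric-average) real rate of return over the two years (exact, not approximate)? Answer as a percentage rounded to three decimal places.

2.454%

Nominal growth factor = 1.0305 × 1.0514 = 1.08346770
Price-level growth factor = 0.9942 × 1.0382 = 1.03217844
Real growth factor = 1.08346770 / 1.03217844 = 1.04969030
Annualized real rate = 1.04969030^(1/2) − 1 = 2.4544% → 2.454%.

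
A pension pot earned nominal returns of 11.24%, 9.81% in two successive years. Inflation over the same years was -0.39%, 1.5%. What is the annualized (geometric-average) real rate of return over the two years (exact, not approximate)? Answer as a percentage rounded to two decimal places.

Compound the nominal returns: 1.1124 × 1.0981 = 1.22152644.
Compound inflation: 0.9961 × 1.0150 = 1.01104150.
Deflate: 1.22152644 / 1.01104150 = 1.20818625.
Annualized real rate = 1.20818625^(1/2) − 1 = 9.9175% → 9.92%.

9.92%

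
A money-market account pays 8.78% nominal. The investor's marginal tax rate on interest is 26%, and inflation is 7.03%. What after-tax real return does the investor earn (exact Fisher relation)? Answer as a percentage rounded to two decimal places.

-0.50%

After-tax nominal return = 8.78% × (1 − 0.26) = 6.4972%.
1 + r = 1.064972 / 1.07030 = 0.995022
After-tax real rate = 0.995022 − 1 → -0.50%.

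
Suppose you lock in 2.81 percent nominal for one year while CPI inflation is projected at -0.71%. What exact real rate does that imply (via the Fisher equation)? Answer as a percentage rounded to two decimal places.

3.55%

By the Fisher equation, 1 + r = (1 + i)/(1 + π).
1 + r = 1.02810 / 0.99290 = 1.035452
r = 1.035452 − 1 = 3.5452%, i.e. 3.55%.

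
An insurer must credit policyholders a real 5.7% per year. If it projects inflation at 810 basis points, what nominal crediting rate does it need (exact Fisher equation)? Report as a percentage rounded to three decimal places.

14.262%

(1 + i) = (1 + r)(1 + π) = 1.05700 × 1.08100 = 1.142617
i = 1.142617 − 1, so the required nominal rate is 14.262%.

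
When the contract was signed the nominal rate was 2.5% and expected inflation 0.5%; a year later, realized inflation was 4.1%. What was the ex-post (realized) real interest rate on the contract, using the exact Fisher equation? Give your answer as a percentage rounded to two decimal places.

-1.54%

Ex-post: (1 + 0.0250)/(1 + 0.0410) − 1 = -1.5370%
So the realized real rate is -1.54%.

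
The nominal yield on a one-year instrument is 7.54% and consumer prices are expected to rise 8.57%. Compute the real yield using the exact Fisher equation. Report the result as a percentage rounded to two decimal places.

-0.95%

1 + r = 1.07540 / 1.08570 = 0.990513
r = 0.990513 − 1 = -0.9487%, i.e. -0.95%.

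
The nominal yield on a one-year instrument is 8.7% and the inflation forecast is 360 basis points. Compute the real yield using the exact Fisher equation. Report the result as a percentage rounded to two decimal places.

4.92%

By the Fisher relation, 1 + r = (1 + i)/(1 + π).
1 + r = 1.08700 / 1.03600 = 1.049228
r = 1.049228 − 1 = 4.9228%, i.e. 4.92%.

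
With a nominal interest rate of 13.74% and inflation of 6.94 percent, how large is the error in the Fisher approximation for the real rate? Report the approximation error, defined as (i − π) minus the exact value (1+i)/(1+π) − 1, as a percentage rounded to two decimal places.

0.44%

Approximate: r ≈ 13.740% − 6.940% = 6.8000%
Exact: (1 + 0.1374)/(1 + 0.0694) − 1 = 6.3587%
Error = 6.8000% − 6.3587% = 0.4413% → 0.44%.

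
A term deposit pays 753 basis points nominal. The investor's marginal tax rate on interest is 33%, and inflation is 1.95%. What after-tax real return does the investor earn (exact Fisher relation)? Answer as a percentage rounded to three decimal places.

3.036%

After-tax nominal return = 7.53% × (1 − 0.33) = 5.0451%.
1 + r = 1.050451 / 1.01950 = 1.030359
After-tax real rate = 1.030359 − 1 → 3.036%.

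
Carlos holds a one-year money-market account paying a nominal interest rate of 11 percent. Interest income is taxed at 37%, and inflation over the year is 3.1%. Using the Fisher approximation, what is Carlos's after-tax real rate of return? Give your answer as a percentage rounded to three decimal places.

After-tax nominal return = 11% × (1 − 0.37) = 6.9300%.
r ≈ 6.9300% − 3.1% → 3.830%.

3.830%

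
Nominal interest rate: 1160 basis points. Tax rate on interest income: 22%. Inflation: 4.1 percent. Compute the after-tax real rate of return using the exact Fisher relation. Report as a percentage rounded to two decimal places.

4.75%

After-tax nominal return = 11.6% × (1 − 0.22) = 9.0480%.
1 + r = 1.09048 / 1.04100 = 1.047531
After-tax real rate = 1.047531 − 1 → 4.75%.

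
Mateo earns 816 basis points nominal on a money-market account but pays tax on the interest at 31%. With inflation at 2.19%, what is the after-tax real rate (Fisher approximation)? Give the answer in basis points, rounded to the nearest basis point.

344 basis points

After-tax nominal return = 8.16% × (1 − 0.31) = 5.6304%.
r ≈ 5.6304% − 2.19% → 344 basis points.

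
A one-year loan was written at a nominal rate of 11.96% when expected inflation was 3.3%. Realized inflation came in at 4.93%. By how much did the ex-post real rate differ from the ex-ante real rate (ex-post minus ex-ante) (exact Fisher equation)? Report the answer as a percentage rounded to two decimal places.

Ex-ante: (1 + 0.1196)/(1 + 0.0330) − 1 = 8.3833%
Ex-post: (1 + 0.1196)/(1 + 0.0493) − 1 = 6.6997%
Difference (ex-post − ex-ante) = -1.6836% → -1.68%.

-1.68%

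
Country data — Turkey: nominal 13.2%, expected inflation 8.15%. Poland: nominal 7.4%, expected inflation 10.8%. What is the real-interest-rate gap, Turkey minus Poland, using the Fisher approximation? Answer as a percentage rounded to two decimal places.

8.45%

Turkey: 13.2% − 8.15% = 5.050%
Poland: 7.4% − 10.8% = -3.400%
Differential = 8.450% → 8.45%.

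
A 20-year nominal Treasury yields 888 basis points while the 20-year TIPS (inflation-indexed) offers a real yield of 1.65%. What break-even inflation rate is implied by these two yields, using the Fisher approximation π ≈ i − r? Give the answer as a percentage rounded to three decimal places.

π ≈ i − r = 8.88% − 1.65% → 7.230%.

7.230%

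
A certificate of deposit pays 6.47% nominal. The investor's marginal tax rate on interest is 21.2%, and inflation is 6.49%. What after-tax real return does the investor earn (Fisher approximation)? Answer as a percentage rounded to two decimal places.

-1.39%

After-tax nominal return = 6.47% × (1 − 0.212) = 5.09836%.
r ≈ 5.09836% − 6.49% → -1.39%.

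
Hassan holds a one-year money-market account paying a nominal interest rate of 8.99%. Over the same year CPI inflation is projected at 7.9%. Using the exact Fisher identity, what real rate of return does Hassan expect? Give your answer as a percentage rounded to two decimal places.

1 + r = 1.08990 / 1.07900 = 1.010102
r = 1.010102 − 1 = 1.0102%, i.e. 1.01%.

1.01%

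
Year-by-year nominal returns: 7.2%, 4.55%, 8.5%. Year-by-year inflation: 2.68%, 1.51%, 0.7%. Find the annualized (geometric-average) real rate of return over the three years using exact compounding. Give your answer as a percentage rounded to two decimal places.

Nominal growth factor = 1.0720 × 1.0455 × 1.0850 = 1.21604196
Price-level growth factor = 1.0268 × 1.0151 × 1.0070 = 1.04960081
Real growth factor = 1.21604196 / 1.04960081 = 1.15857567
Annualized real rate = 1.15857567^(1/3) − 1 = 5.0287% → 5.03%.

5.03%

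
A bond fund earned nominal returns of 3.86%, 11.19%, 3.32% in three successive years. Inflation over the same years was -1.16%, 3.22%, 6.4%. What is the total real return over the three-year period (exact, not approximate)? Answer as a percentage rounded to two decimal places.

9.92%

Nominal growth factor = 1.0386 × 1.1119 × 1.0332 = 1.193159
Price-level growth factor = 0.9884 × 1.0322 × 1.0640 = 1.085521
Real growth factor = 1.193159 / 1.085521 = 1.099158
Total real return = 1.099158 − 1 → 9.92%.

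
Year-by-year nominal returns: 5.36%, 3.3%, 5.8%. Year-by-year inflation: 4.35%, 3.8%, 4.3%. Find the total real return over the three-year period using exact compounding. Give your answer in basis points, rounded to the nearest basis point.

193 basis points

Compound the nominal returns: 1.0536 × 1.0330 × 1.0580 = 1.151494.
Compound inflation: 1.0435 × 1.0380 × 1.0430 = 1.129729.
Deflate: 1.151494 / 1.129729 = 1.019266.
Total real return = 1.019266 − 1 → 193 basis points.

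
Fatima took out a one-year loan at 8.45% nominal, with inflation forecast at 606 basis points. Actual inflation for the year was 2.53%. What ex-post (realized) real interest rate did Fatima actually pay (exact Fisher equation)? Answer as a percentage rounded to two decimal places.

Ex-post: (1 + 0.0845)/(1 + 0.0253) − 1 = 5.7739%
So the realized real rate is 5.77%.

5.77%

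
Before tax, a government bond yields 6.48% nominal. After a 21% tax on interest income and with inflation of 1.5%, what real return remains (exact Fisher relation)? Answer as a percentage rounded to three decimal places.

After-tax nominal return = 6.48% × (1 − 0.21) = 5.1192%.
1 + r = 1.051192 / 1.01500 = 1.035657
After-tax real rate = 1.035657 − 1 → 3.566%.

3.566%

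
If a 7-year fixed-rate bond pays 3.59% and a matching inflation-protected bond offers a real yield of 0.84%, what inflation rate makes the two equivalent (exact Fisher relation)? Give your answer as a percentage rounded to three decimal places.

2.727%

(1 + π) = (1 + i)/(1 + r) = 1.03590 / 1.00840 = 1.027271
Break-even inflation = 1.027271 − 1 → 2.727%.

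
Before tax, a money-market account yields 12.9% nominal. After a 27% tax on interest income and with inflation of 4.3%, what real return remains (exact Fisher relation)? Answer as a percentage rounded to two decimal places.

After-tax nominal return = 12.9% × (1 − 0.27) = 9.4170%.
1 + r = 1.09417 / 1.04300 = 1.049060
After-tax real rate = 1.049060 − 1 → 4.91%.

4.91%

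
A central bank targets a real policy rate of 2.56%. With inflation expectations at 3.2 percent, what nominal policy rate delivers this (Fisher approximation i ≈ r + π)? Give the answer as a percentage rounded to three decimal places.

i ≈ r + π = 2.56% + 3.2% = 5.760%.

5.760%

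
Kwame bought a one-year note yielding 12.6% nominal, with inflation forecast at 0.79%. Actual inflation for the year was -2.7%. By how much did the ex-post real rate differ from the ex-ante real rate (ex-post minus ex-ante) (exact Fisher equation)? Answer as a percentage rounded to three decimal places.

Ex-ante: (1 + 0.1260)/(1 + 0.0079) − 1 = 11.7174%
Ex-post: (1 + 0.1260)/(1 − 0.0270) − 1 = 15.7246%
Difference (ex-post − ex-ante) = 4.0071% → 4.007%.

4.007%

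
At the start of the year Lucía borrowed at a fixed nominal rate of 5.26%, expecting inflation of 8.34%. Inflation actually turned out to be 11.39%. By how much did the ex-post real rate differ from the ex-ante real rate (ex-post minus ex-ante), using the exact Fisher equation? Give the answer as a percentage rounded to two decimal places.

-2.66%

Ex-ante: (1 + 0.0526)/(1 + 0.0834) − 1 = -2.8429%
Ex-post: (1 + 0.0526)/(1 + 0.1139) − 1 = -5.5032%
Difference (ex-post − ex-ante) = -2.6603% → -2.66%.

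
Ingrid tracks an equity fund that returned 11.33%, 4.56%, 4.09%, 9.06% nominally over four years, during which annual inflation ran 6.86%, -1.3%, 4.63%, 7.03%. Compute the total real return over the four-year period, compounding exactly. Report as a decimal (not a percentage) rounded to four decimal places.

0.1188

Nominal growth factor = 1.1133 × 1.0456 × 1.0409 × 1.0906 = 1.321455
Price-level growth factor = 1.0686 × 0.9870 × 1.0463 × 1.0703 = 1.181120
Real growth factor = 1.321455 / 1.181120 = 1.118815
Total real return = 1.118815 − 1 → 0.1188.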